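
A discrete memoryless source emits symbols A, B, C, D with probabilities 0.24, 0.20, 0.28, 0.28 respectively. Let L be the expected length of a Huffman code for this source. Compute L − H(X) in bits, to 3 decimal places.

0.013 bits

Entropy H = −Σ p log₂ p ≈ 1.9870 bits.
Huffman merges: 1/5+6/25→11/25; 7/25+7/25→14/25; 11/25+14/25→1. L = 2 ≈ 2.0000.
L − H = 2.0000 − 1.9870 = 0.013 bits.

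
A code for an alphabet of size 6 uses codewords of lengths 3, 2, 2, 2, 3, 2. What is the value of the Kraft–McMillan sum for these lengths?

1.25

With common denominator 2^3 = 8: Σ 2^(−ℓᵢ) = 1/8 + 2/8 + 2/8 + 2/8 + 1/8 + 2/8 = 10/8 = 1.25.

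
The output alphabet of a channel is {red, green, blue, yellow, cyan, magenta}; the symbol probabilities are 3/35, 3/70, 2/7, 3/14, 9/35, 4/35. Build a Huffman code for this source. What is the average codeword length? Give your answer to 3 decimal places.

Repeatedly combine the two least-probable nodes; the expected code length is the sum of the merged weights.
merge 3/70 + 3/35 → 9/70
merge 4/35 + 9/70 → 17/70
merge 3/14 + 17/70 → 16/35
merge 9/35 + 2/7 → 19/35
merge 16/35 + 19/35 → 1
L = 9/70 + 17/70 + 16/35 + 19/35 + 1 = 83/35 ≈ 2.371 bits/symbol.

2.371 bits/symbol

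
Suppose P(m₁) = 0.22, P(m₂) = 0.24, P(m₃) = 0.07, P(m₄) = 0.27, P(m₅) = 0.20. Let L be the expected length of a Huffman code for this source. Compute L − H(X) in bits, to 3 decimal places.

Entropy H = −Σ p log₂ p ≈ 2.2177 bits.
Huffman merges: 7/100+1/5→27/100; 11/50+6/25→23/50; 27/100+27/100→27/50; 23/50+27/50→1. L = 227/100 ≈ 2.2700.
L − H = 2.2700 − 2.2177 = 0.052 bits.

0.052 bits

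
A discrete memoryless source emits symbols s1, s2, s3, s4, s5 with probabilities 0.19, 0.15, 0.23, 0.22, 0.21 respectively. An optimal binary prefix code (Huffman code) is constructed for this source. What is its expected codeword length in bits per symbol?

Repeatedly combine the two least-probable nodes; the expected code length is the sum of the merged weights.
merge 3/20 + 19/100 → 17/50
merge 21/100 + 11/50 → 43/100
merge 23/100 + 17/50 → 57/100
merge 43/100 + 57/100 → 1
L = 17/50 + 43/100 + 57/100 + 1 = 117/50 = 2.34 bits/symbol.

2.34 bits/symbol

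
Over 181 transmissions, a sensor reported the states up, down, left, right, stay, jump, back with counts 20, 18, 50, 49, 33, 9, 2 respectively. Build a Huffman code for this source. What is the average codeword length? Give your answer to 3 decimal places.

Probabilities are the counts divided by 181.
Repeatedly combine the two least-probable nodes; the expected code length is the sum of the merged weights.
merge 2/181 + 9/181 → 11/181
merge 11/181 + 18/181 → 29/181
merge 20/181 + 29/181 → 49/181
merge 33/181 + 49/181 → 82/181
merge 49/181 + 50/181 → 99/181
merge 82/181 + 99/181 → 1
L = 11/181 + 29/181 + 49/181 + 82/181 + 99/181 + 1 = 451/181 ≈ 2.492 bits/symbol.

2.492 bits/symbol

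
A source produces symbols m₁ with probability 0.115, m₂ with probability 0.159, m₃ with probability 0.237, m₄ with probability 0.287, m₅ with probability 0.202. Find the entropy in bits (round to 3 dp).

H = −Σ pᵢ log₂ pᵢ.
−0.115·log₂(0.115) = 0.3588
−0.159·log₂(0.159) = 0.4218
−0.237·log₂(0.237) = 0.4923
−0.287·log₂(0.287) = 0.5169
−0.202·log₂(0.202) = 0.4661
Sum ≈ 2.2559 → 2.256 bits.

2.256 bits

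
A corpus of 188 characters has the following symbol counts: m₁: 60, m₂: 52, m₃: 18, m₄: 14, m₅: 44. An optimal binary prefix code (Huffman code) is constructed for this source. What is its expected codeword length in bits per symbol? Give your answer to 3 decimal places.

2.170 bits/symbol

Probabilities are the counts divided by 188.
Repeatedly combine the two least-probable nodes; the expected code length is the sum of the merged weights.
merge 7/94 + 9/94 → 8/47
merge 8/47 + 11/47 → 19/47
merge 13/47 + 15/47 → 28/47
merge 19/47 + 28/47 → 1
L = 8/47 + 19/47 + 28/47 + 1 = 102/47 ≈ 2.170 bits/symbol.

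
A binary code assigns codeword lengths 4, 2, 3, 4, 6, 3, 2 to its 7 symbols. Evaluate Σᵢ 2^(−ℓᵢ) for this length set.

With common denominator 2^6 = 64: Σ 2^(−ℓᵢ) = 4/64 + 16/64 + 8/64 + 4/64 + 1/64 + 8/64 + 16/64 = 57/64 = 0.890625.

0.890625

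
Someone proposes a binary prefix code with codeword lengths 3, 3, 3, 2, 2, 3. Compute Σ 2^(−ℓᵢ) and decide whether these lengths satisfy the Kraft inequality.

1; yes

With common denominator 2^3 = 8: Σ 2^(−ℓᵢ) = 1/8 + 1/8 + 1/8 + 2/8 + 2/8 + 1/8 = 8/8 = 1.
Kraft's inequality requires Σ ≤ 1; here Σ = 1 ≤ 1, so such a prefix code exists.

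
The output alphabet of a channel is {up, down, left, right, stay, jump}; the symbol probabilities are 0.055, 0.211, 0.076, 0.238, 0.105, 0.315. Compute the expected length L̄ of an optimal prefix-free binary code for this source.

2.367 bits/symbol

Repeatedly combine the two least-probable nodes; the expected code length is the sum of the merged weights.
merge 11/200 + 19/250 → 131/1000
merge 21/200 + 131/1000 → 59/250
merge 211/1000 + 59/250 → 447/1000
merge 119/500 + 63/200 → 553/1000
merge 447/1000 + 553/1000 → 1
L = 131/1000 + 59/250 + 447/1000 + 553/1000 + 1 = 2367/1000 = 2.367 bits/symbol.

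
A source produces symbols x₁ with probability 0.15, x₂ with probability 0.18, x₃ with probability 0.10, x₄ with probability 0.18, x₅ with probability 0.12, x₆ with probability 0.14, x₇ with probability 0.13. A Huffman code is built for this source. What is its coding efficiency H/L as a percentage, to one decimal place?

Entropy H = −Σ p log₂ p ≈ 2.7802 bits.
Huffman merges: 1/10+3/25→11/50; 13/100+7/50→27/100; 3/20+9/50→33/100; 9/50+11/50→2/5; 27/100+33/100→3/5; 2/5+3/5→1. L = 141/50 ≈ 2.8200.
Efficiency = H/L = 2.7802/2.8200 = 98.6%.

98.6%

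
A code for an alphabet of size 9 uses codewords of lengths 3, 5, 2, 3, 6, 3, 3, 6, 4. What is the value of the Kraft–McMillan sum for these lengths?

With common denominator 2^6 = 64: Σ 2^(−ℓᵢ) = 8/64 + 2/64 + 16/64 + 8/64 + 1/64 + 8/64 + 8/64 + 1/64 + 4/64 = 56/64 = 0.875.

0.875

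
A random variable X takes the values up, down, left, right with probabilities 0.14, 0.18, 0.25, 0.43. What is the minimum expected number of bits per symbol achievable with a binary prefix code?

Repeatedly combine the two least-probable nodes; the expected code length is the sum of the merged weights.
merge 7/50 + 9/50 → 8/25
merge 1/4 + 8/25 → 57/100
merge 43/100 + 57/100 → 1
L = 8/25 + 57/100 + 1 = 189/100 = 1.89 bits/symbol.

1.89 bits/symbol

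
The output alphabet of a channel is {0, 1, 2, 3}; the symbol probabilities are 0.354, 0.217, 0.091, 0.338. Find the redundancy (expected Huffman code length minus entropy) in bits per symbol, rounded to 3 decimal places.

0.102 bits

Entropy H = −Σ p log₂ p ≈ 1.8523 bits.
Huffman merges: 91/1000+217/1000→77/250; 77/250+169/500→323/500; 177/500+323/500→1. L = 977/500 ≈ 1.9540.
L − H = 1.9540 − 1.8523 = 0.102 bits.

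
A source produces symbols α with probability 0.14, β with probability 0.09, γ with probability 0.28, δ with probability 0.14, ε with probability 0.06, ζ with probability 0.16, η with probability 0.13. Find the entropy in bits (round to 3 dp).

2.670 bits

H = −Σ pᵢ log₂ pᵢ.
−0.14·log₂(0.14) = 0.3971
−0.09·log₂(0.09) = 0.3127
−0.28·log₂(0.28) = 0.5142
−0.14·log₂(0.14) = 0.3971
−0.06·log₂(0.06) = 0.2435
−0.16·log₂(0.16) = 0.4230
−0.13·log₂(0.13) = 0.3826
Sum ≈ 2.6703 → 2.670 bits.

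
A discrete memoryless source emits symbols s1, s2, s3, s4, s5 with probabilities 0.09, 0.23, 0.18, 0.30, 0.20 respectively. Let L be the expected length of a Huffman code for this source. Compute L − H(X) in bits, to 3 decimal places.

Entropy H = −Σ p log₂ p ≈ 2.2311 bits.
Huffman merges: 9/100+9/50→27/100; 1/5+23/100→43/100; 27/100+3/10→57/100; 43/100+57/100→1. L = 227/100 ≈ 2.2700.
L − H = 2.2700 − 2.2311 = 0.039 bits.

0.039 bits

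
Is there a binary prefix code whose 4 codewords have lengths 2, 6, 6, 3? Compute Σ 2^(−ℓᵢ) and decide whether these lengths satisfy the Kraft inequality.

0.40625; yes

With common denominator 2^6 = 64: Σ 2^(−ℓᵢ) = 16/64 + 1/64 + 1/64 + 8/64 = 26/64 = 0.40625.
Kraft's inequality requires Σ ≤ 1; here Σ = 0.40625 ≤ 1, so such a prefix code exists.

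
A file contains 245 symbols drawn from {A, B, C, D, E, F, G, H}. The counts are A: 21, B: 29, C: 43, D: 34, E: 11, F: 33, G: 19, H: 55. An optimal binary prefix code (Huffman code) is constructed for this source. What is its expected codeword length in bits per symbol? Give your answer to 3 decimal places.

2.898 bits/symbol

Probabilities are the counts divided by 245.
Repeatedly combine the two least-probable nodes; the expected code length is the sum of the merged weights.
merge 11/245 + 19/245 → 6/49
merge 3/35 + 29/245 → 10/49
merge 6/49 + 33/245 → 9/35
merge 34/245 + 43/245 → 11/35
merge 10/49 + 11/49 → 3/7
merge 9/35 + 11/35 → 4/7
merge 3/7 + 4/7 → 1
L = 6/49 + 10/49 + 9/35 + 11/35 + 3/7 + 4/7 + 1 = 142/49 ≈ 2.898 bits/symbol.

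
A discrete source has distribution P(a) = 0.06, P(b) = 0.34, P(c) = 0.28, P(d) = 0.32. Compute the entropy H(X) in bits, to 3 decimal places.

H = −Σ pᵢ log₂ pᵢ.
−0.06·log₂(0.06) = 0.2435
−0.34·log₂(0.34) = 0.5292
−0.28·log₂(0.28) = 0.5142
−0.32·log₂(0.32) = 0.5260
Sum ≈ 1.8130 → 1.813 bits.

1.813 bits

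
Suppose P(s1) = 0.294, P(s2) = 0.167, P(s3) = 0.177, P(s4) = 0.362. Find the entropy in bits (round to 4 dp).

H = −Σ pᵢ log₂ pᵢ.
−0.294·log₂(0.294) = 0.5192
−0.167·log₂(0.167) = 0.4312
−0.177·log₂(0.177) = 0.4422
−0.362·log₂(0.362) = 0.5307
Sum ≈ 1.9233 → 1.9233 bits.

1.9233 bits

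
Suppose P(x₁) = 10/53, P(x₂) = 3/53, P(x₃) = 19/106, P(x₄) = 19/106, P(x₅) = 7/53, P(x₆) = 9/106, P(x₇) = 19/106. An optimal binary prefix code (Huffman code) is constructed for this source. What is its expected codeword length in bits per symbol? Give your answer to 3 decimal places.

2.774 bits/symbol

Repeatedly combine the two least-probable nodes; the expected code length is the sum of the merged weights.
merge 3/53 + 9/106 → 15/106
merge 7/53 + 15/106 → 29/106
merge 19/106 + 19/106 → 19/53
merge 19/106 + 10/53 → 39/106
merge 29/106 + 19/53 → 67/106
merge 39/106 + 67/106 → 1
L = 15/106 + 29/106 + 19/53 + 39/106 + 67/106 + 1 = 147/53 ≈ 2.774 bits/symbol.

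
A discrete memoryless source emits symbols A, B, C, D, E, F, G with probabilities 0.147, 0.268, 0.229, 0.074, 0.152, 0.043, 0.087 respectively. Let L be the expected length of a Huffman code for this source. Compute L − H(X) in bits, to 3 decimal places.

Entropy H = −Σ p log₂ p ≈ 2.5955 bits.
Huffman merges: 43/1000+37/500→117/1000; 87/1000+117/1000→51/250; 147/1000+19/125→299/1000; 51/250+229/1000→433/1000; 67/250+299/1000→567/1000; 433/1000+567/1000→1. L = 131/50 ≈ 2.6200.
L − H = 2.6200 − 2.5955 = 0.025 bits.

0.025 bits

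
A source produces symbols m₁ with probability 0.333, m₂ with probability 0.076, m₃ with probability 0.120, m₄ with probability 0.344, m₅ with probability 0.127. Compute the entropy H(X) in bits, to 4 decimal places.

2.0856 bits

H = −Σ pᵢ log₂ pᵢ.
−0.333·log₂(0.333) = 0.5283
−0.076·log₂(0.076) = 0.2826
−0.120·log₂(0.120) = 0.3671
−0.344·log₂(0.344) = 0.5296
−0.127·log₂(0.127) = 0.3781
Sum ≈ 2.0856 → 2.0856 bits.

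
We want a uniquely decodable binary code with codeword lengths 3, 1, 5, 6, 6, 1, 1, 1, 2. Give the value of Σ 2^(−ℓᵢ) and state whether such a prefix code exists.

2.4375; no

With common denominator 2^6 = 64: Σ 2^(−ℓᵢ) = 8/64 + 32/64 + 2/64 + 1/64 + 1/64 + 32/64 + 32/64 + 32/64 + 16/64 = 156/64 = 2.4375.
Kraft's inequality requires Σ ≤ 1; here Σ = 2.4375 > 1, so no such prefix code exists.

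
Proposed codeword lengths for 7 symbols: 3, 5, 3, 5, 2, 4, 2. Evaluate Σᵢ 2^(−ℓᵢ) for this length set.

With common denominator 2^5 = 32: Σ 2^(−ℓᵢ) = 4/32 + 1/32 + 4/32 + 1/32 + 8/32 + 2/32 + 8/32 = 28/32 = 0.875.

0.875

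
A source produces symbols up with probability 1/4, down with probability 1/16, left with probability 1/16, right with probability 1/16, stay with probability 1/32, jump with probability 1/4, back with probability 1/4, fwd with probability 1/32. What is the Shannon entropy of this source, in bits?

2.5625 bits

Each probability is a power of 1/2, so log₂(1/p) is an integer.
H = Σ p·log₂(1/p) = 1/4·2 + 1/16·4 + 1/16·4 + 1/16·4 + 1/32·5 + 1/4·2 + 1/4·2 + 1/32·5 = 2.5625 bits.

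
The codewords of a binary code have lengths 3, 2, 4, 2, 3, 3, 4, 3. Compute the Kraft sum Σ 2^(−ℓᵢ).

With common denominator 2^4 = 16: Σ 2^(−ℓᵢ) = 2/16 + 4/16 + 1/16 + 4/16 + 2/16 + 2/16 + 1/16 + 2/16 = 18/16 = 1.125.

1.125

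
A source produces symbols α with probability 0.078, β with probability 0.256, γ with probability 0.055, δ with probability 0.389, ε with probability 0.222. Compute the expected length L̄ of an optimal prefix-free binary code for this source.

Repeatedly combine the two least-probable nodes; the expected code length is the sum of the merged weights.
merge 11/200 + 39/500 → 133/1000
merge 133/1000 + 111/500 → 71/200
merge 32/125 + 71/200 → 611/1000
merge 389/1000 + 611/1000 → 1
L = 133/1000 + 71/200 + 611/1000 + 1 = 2099/1000 = 2.099 bits/symbol.

2.099 bits/symbol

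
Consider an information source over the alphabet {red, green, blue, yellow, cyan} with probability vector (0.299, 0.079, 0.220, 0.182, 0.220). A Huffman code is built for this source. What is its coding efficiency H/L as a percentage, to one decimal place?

98.1%

Entropy H = −Σ p log₂ p ≈ 2.2186 bits.
Huffman merges: 79/1000+91/500→261/1000; 11/50+11/50→11/25; 261/1000+299/1000→14/25; 11/25+14/25→1. L = 2261/1000 ≈ 2.2610.
Efficiency = H/L = 2.2186/2.2610 = 98.1%.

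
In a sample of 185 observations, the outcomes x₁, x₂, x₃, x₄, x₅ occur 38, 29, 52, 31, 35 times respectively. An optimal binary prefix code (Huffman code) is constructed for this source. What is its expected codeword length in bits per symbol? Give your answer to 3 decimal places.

2.324 bits/symbol

Probabilities are the counts divided by 185.
Repeatedly combine the two least-probable nodes; the expected code length is the sum of the merged weights.
merge 29/185 + 31/185 → 12/37
merge 7/37 + 38/185 → 73/185
merge 52/185 + 12/37 → 112/185
merge 73/185 + 112/185 → 1
L = 12/37 + 73/185 + 112/185 + 1 = 86/37 ≈ 2.324 bits/symbol.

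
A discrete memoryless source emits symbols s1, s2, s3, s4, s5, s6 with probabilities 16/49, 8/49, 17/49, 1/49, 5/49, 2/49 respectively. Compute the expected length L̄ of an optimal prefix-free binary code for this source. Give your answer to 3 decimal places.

Repeatedly combine the two least-probable nodes; the expected code length is the sum of the merged weights.
merge 1/49 + 2/49 → 3/49
merge 3/49 + 5/49 → 8/49
merge 8/49 + 8/49 → 16/49
merge 16/49 + 16/49 → 32/49
merge 17/49 + 32/49 → 1
L = 3/49 + 8/49 + 16/49 + 32/49 + 1 = 108/49 ≈ 2.204 bits/symbol.

2.204 bits/symbol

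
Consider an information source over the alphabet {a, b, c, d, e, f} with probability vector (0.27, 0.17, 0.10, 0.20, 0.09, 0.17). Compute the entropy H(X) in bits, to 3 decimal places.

2.488 bits

H = −Σ pᵢ log₂ pᵢ.
−0.27·log₂(0.27) = 0.5100
−0.17·log₂(0.17) = 0.4346
−0.10·log₂(0.10) = 0.3322
−0.20·log₂(0.20) = 0.4644
−0.09·log₂(0.09) = 0.3127
−0.17·log₂(0.17) = 0.4346
Sum ≈ 2.4884 → 2.488 bits.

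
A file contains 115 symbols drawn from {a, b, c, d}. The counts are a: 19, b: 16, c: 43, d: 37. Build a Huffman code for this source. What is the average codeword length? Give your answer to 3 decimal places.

1.930 bits/symbol

Probabilities are the counts divided by 115.
Repeatedly combine the two least-probable nodes; the expected code length is the sum of the merged weights.
merge 16/115 + 19/115 → 7/23
merge 7/23 + 37/115 → 72/115
merge 43/115 + 72/115 → 1
L = 7/23 + 72/115 + 1 = 222/115 ≈ 1.930 bits/symbol.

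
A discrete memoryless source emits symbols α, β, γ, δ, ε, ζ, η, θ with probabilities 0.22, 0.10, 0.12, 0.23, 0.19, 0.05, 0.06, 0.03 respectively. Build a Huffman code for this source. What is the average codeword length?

2.77 bits/symbol

Repeatedly combine the two least-probable nodes; the expected code length is the sum of the merged weights.
merge 3/100 + 1/20 → 2/25
merge 3/50 + 2/25 → 7/50
merge 1/10 + 3/25 → 11/50
merge 7/50 + 19/100 → 33/100
merge 11/50 + 11/50 → 11/25
merge 23/100 + 33/100 → 14/25
merge 11/25 + 14/25 → 1
L = 2/25 + 7/50 + 11/50 + 33/100 + 11/25 + 14/25 + 1 = 277/100 = 2.77 bits/symbol.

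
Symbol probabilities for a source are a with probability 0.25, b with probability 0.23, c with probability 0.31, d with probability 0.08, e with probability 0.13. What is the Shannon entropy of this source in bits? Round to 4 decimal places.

2.1856 bits

H = −Σ pᵢ log₂ pᵢ.
−0.25·log₂(0.25) = 0.5000
−0.23·log₂(0.23) = 0.4877
−0.31·log₂(0.31) = 0.5238
−0.08·log₂(0.08) = 0.2915
−0.13·log₂(0.13) = 0.3826
Sum ≈ 2.1856 → 2.1856 bits.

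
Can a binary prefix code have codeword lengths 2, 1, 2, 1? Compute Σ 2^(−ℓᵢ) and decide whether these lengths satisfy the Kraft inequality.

1.5; no

With common denominator 2^2 = 4: Σ 2^(−ℓᵢ) = 1/4 + 2/4 + 1/4 + 2/4 = 6/4 = 1.5.
Kraft's inequality requires Σ ≤ 1; here Σ = 1.5 > 1, so no such prefix code exists.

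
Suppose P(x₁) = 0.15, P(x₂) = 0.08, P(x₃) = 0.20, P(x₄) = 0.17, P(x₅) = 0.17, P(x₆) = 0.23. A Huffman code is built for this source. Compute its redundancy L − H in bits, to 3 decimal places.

Entropy H = −Σ p log₂ p ≈ 2.5233 bits.
Huffman merges: 2/25+3/20→23/100; 17/100+17/100→17/50; 1/5+23/100→43/100; 23/100+17/50→57/100; 43/100+57/100→1. L = 257/100 ≈ 2.5700.
L − H = 2.5700 − 2.5233 = 0.047 bits.

0.047 bits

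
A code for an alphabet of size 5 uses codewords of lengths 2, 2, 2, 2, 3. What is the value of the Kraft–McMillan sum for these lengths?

1.125

With common denominator 2^3 = 8: Σ 2^(−ℓᵢ) = 2/8 + 2/8 + 2/8 + 2/8 + 1/8 = 9/8 = 1.125.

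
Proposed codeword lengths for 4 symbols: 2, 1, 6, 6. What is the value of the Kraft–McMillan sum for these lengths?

0.78125

With common denominator 2^6 = 64: Σ 2^(−ℓᵢ) = 16/64 + 32/64 + 1/64 + 1/64 = 50/64 = 0.78125.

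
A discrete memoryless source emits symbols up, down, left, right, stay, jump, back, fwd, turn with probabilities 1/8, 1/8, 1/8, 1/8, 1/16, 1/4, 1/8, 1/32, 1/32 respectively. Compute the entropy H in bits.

Each probability is a power of 1/2, so log₂(1/p) is an integer.
H = Σ p·log₂(1/p) = 1/8·3 + 1/8·3 + 1/8·3 + 1/8·3 + 1/16·4 + 1/4·2 + 1/8·3 + 1/32·5 + 1/32·5 = 2.9375 bits.

2.9375 bits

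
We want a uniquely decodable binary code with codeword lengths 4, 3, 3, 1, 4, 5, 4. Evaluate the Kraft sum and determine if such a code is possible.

With common denominator 2^5 = 32: Σ 2^(−ℓᵢ) = 2/32 + 4/32 + 4/32 + 16/32 + 2/32 + 1/32 + 2/32 = 31/32 = 0.96875.
Kraft's inequality requires Σ ≤ 1; here Σ = 0.96875 ≤ 1, so such a prefix code exists.

0.96875; yes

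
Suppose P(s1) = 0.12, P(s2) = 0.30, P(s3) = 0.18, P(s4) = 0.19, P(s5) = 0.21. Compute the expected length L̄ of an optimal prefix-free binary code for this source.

2.3 bits/symbol

Repeatedly combine the two least-probable nodes; the expected code length is the sum of the merged weights.
merge 3/25 + 9/50 → 3/10
merge 19/100 + 21/100 → 2/5
merge 3/10 + 3/10 → 3/5
merge 2/5 + 3/5 → 1
L = 3/10 + 2/5 + 3/5 + 1 = 23/10 = 2.3 bits/symbol.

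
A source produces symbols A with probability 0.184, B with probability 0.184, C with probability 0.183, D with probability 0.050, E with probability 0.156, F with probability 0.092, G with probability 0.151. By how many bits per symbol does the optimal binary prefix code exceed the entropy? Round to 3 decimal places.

0.064 bits

Entropy H = −Σ p log₂ p ≈ 2.7099 bits.
Huffman merges: 1/20+23/250→71/500; 71/500+151/1000→293/1000; 39/250+183/1000→339/1000; 23/125+23/125→46/125; 293/1000+339/1000→79/125; 46/125+79/125→1. L = 1387/500 ≈ 2.7740.
L − H = 2.7740 − 2.7099 = 0.064 bits.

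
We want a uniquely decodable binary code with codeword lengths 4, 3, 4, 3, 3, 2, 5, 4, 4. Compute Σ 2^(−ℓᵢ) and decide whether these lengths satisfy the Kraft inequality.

With common denominator 2^5 = 32: Σ 2^(−ℓᵢ) = 2/32 + 4/32 + 2/32 + 4/32 + 4/32 + 8/32 + 1/32 + 2/32 + 2/32 = 29/32 = 0.90625.
Kraft's inequality requires Σ ≤ 1; here Σ = 0.90625 ≤ 1, so such a prefix code exists.

0.90625; yes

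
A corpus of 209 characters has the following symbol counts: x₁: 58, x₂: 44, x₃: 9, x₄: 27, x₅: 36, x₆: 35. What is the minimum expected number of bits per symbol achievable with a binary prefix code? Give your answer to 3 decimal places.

2.512 bits/symbol

Probabilities are the counts divided by 209.
Repeatedly combine the two least-probable nodes; the expected code length is the sum of the merged weights.
merge 9/209 + 27/209 → 36/209
merge 35/209 + 36/209 → 71/209
merge 36/209 + 4/19 → 80/209
merge 58/209 + 71/209 → 129/209
merge 80/209 + 129/209 → 1
L = 36/209 + 71/209 + 80/209 + 129/209 + 1 = 525/209 ≈ 2.512 bits/symbol.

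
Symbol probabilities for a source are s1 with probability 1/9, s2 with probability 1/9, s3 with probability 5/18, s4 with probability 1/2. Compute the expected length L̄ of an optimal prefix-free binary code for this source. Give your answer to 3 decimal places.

Repeatedly combine the two least-probable nodes; the expected code length is the sum of the merged weights.
merge 1/9 + 1/9 → 2/9
merge 2/9 + 5/18 → 1/2
merge 1/2 + 1/2 → 1
L = 2/9 + 1/2 + 1 = 31/18 ≈ 1.722 bits/symbol.

1.722 bits/symbol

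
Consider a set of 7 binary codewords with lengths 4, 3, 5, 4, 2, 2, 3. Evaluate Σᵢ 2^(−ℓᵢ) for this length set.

0.90625

With common denominator 2^5 = 32: Σ 2^(−ℓᵢ) = 2/32 + 4/32 + 1/32 + 2/32 + 8/32 + 8/32 + 4/32 = 29/32 = 0.90625.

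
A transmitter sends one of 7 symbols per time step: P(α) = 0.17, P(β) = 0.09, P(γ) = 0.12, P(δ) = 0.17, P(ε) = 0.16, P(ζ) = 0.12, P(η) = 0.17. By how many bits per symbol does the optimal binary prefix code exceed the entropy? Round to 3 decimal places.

Entropy H = −Σ p log₂ p ≈ 2.7736 bits.
Huffman merges: 9/100+3/25→21/100; 3/25+4/25→7/25; 17/100+17/100→17/50; 17/100+21/100→19/50; 7/25+17/50→31/50; 19/50+31/50→1. L = 283/100 ≈ 2.8300.
L − H = 2.8300 − 2.7736 = 0.056 bits.

0.056 bits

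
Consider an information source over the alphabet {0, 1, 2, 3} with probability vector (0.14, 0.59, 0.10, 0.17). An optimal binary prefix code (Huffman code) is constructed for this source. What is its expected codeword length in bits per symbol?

Repeatedly combine the two least-probable nodes; the expected code length is the sum of the merged weights.
merge 1/10 + 7/50 → 6/25
merge 17/100 + 6/25 → 41/100
merge 41/100 + 59/100 → 1
L = 6/25 + 41/100 + 1 = 33/20 = 1.65 bits/symbol.

1.65 bits/symbol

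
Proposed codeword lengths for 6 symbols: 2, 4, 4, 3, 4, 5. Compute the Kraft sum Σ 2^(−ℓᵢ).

With common denominator 2^5 = 32: Σ 2^(−ℓᵢ) = 8/32 + 2/32 + 2/32 + 4/32 + 2/32 + 1/32 = 19/32 = 0.59375.

0.59375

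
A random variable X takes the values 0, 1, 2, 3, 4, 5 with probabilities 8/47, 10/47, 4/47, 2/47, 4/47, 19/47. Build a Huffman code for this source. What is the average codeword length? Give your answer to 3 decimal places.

Repeatedly combine the two least-probable nodes; the expected code length is the sum of the merged weights.
merge 2/47 + 4/47 → 6/47
merge 4/47 + 6/47 → 10/47
merge 8/47 + 10/47 → 18/47
merge 10/47 + 18/47 → 28/47
merge 19/47 + 28/47 → 1
L = 6/47 + 10/47 + 18/47 + 28/47 + 1 = 109/47 ≈ 2.319 bits/symbol.

2.319 bits/symbol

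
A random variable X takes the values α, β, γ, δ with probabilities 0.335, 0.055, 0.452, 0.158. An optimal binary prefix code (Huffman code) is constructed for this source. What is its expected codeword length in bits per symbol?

Repeatedly combine the two least-probable nodes; the expected code length is the sum of the merged weights.
merge 11/200 + 79/500 → 213/1000
merge 213/1000 + 67/200 → 137/250
merge 113/250 + 137/250 → 1
L = 213/1000 + 137/250 + 1 = 1761/1000 = 1.761 bits/symbol.

1.761 bits/symbol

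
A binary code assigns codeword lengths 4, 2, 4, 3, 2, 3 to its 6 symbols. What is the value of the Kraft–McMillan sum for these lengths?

With common denominator 2^4 = 16: Σ 2^(−ℓᵢ) = 1/16 + 4/16 + 1/16 + 2/16 + 4/16 + 2/16 = 14/16 = 0.875.

0.875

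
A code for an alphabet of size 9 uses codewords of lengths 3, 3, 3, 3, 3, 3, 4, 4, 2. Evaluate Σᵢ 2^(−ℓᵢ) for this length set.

With common denominator 2^4 = 16: Σ 2^(−ℓᵢ) = 2/16 + 2/16 + 2/16 + 2/16 + 2/16 + 2/16 + 1/16 + 1/16 + 4/16 = 18/16 = 1.125.

1.125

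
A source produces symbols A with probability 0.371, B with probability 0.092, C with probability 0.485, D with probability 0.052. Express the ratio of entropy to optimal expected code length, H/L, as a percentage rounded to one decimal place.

Entropy H = −Σ p log₂ p ≈ 1.5755 bits.
Huffman merges: 13/250+23/250→18/125; 18/125+371/1000→103/200; 97/200+103/200→1. L = 1659/1000 ≈ 1.6590.
Efficiency = H/L = 1.5755/1.6590 = 95.0%.

95.0%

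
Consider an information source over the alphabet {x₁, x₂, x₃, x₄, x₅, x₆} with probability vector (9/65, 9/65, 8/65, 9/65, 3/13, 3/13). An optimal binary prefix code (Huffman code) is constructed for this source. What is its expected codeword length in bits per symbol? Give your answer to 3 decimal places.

Repeatedly combine the two least-probable nodes; the expected code length is the sum of the merged weights.
merge 8/65 + 9/65 → 17/65
merge 9/65 + 9/65 → 18/65
merge 3/13 + 3/13 → 6/13
merge 17/65 + 18/65 → 7/13
merge 6/13 + 7/13 → 1
L = 17/65 + 18/65 + 6/13 + 7/13 + 1 = 33/13 ≈ 2.538 bits/symbol.

2.538 bits/symbol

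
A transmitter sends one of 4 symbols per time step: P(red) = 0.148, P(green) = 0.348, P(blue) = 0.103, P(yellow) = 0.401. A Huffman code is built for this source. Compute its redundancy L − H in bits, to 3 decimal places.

0.046 bits

Entropy H = −Σ p log₂ p ≈ 1.8043 bits.
Huffman merges: 103/1000+37/250→251/1000; 251/1000+87/250→599/1000; 401/1000+599/1000→1. L = 37/20 ≈ 1.8500.
L − H = 1.8500 − 1.8043 = 0.046 bits.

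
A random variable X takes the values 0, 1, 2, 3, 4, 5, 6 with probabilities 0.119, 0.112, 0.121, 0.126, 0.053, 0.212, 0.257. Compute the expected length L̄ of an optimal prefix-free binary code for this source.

Repeatedly combine the two least-probable nodes; the expected code length is the sum of the merged weights.
merge 53/1000 + 14/125 → 33/200
merge 119/1000 + 121/1000 → 6/25
merge 63/500 + 33/200 → 291/1000
merge 53/250 + 6/25 → 113/250
merge 257/1000 + 291/1000 → 137/250
merge 113/250 + 137/250 → 1
L = 33/200 + 6/25 + 291/1000 + 113/250 + 137/250 + 1 = 337/125 = 2.696 bits/symbol.

2.696 bits/symbol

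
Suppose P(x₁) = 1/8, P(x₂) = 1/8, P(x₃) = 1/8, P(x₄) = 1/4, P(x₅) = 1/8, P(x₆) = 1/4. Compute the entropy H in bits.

Each probability is a power of 1/2, so log₂(1/p) is an integer.
H = Σ p·log₂(1/p) = 1/8·3 + 1/8·3 + 1/8·3 + 1/4·2 + 1/8·3 + 1/4·2 = 2.5 bits.

2.5 bits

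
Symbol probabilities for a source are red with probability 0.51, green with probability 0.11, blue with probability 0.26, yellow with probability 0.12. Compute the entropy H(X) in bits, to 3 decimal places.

H = −Σ pᵢ log₂ pᵢ.
−0.51·log₂(0.51) = 0.4954
−0.11·log₂(0.11) = 0.3503
−0.26·log₂(0.26) = 0.5053
−0.12·log₂(0.12) = 0.3671
Sum ≈ 1.7181 → 1.718 bits.

1.718 bits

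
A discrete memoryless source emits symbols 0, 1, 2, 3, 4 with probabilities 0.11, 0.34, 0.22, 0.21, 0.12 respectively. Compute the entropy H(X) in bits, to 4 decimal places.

2.1999 bits

H = −Σ pᵢ log₂ pᵢ.
−0.11·log₂(0.11) = 0.3503
−0.34·log₂(0.34) = 0.5292
−0.22·log₂(0.22) = 0.4806
−0.21·log₂(0.21) = 0.4728
−0.12·log₂(0.12) = 0.3671
Sum ≈ 2.1999 → 2.1999 bits.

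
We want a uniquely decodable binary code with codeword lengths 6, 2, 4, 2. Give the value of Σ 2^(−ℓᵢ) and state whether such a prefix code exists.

With common denominator 2^6 = 64: Σ 2^(−ℓᵢ) = 1/64 + 16/64 + 4/64 + 16/64 = 37/64 = 0.578125.
Kraft's inequality requires Σ ≤ 1; here Σ = 0.578125 ≤ 1, so such a prefix code exists.

0.578125; yes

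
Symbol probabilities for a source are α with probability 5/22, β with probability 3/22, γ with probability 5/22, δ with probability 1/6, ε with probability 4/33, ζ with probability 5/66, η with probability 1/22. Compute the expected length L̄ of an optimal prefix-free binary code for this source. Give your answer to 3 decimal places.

Repeatedly combine the two least-probable nodes; the expected code length is the sum of the merged weights.
merge 1/22 + 5/66 → 4/33
merge 4/33 + 4/33 → 8/33
merge 3/22 + 1/6 → 10/33
merge 5/22 + 5/22 → 5/11
merge 8/33 + 10/33 → 6/11
merge 5/11 + 6/11 → 1
L = 4/33 + 8/33 + 10/33 + 5/11 + 6/11 + 1 = 8/3 ≈ 2.667 bits/symbol.

2.667 bits/symbol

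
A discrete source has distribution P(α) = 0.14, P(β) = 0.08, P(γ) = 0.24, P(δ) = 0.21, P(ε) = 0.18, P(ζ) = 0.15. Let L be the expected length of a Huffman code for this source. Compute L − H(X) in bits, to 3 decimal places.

Entropy H = −Σ p log₂ p ≈ 2.5114 bits.
Huffman merges: 2/25+7/50→11/50; 3/20+9/50→33/100; 21/100+11/50→43/100; 6/25+33/100→57/100; 43/100+57/100→1. L = 51/20 ≈ 2.5500.
L − H = 2.5500 − 2.5114 = 0.039 bits.

0.039 bits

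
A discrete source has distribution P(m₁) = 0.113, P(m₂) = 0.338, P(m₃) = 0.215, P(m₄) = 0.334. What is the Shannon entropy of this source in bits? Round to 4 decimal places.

H = −Σ pᵢ log₂ pᵢ.
−0.113·log₂(0.113) = 0.3555
−0.338·log₂(0.338) = 0.5289
−0.215·log₂(0.215) = 0.4768
−0.334·log₂(0.334) = 0.5284
Sum ≈ 1.8896 → 1.8896 bits.

1.8896 bits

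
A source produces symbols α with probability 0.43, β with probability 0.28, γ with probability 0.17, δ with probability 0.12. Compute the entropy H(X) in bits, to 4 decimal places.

1.8394 bits

H = −Σ pᵢ log₂ pᵢ.
−0.43·log₂(0.43) = 0.5236
−0.28·log₂(0.28) = 0.5142
−0.17·log₂(0.17) = 0.4346
−0.12·log₂(0.12) = 0.3671
Sum ≈ 1.8394 → 1.8394 bits.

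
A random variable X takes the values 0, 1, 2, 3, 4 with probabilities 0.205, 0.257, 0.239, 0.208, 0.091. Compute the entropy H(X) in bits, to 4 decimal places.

H = −Σ pᵢ log₂ pᵢ.
−0.205·log₂(0.205) = 0.4687
−0.257·log₂(0.257) = 0.5038
−0.239·log₂(0.239) = 0.4935
−0.208·log₂(0.208) = 0.4712
−0.091·log₂(0.091) = 0.3147
Sum ≈ 2.2518 → 2.2518 bits.

2.2518 bits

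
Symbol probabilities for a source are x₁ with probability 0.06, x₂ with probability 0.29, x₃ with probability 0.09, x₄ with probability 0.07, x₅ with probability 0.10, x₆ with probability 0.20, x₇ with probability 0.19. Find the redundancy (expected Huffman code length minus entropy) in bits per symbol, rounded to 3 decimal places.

0.046 bits

Entropy H = −Σ p log₂ p ≈ 2.5945 bits.
Huffman merges: 3/50+7/100→13/100; 9/100+1/10→19/100; 13/100+19/100→8/25; 19/100+1/5→39/100; 29/100+8/25→61/100; 39/100+61/100→1. L = 66/25 ≈ 2.6400.
L − H = 2.6400 − 2.5945 = 0.046 bits.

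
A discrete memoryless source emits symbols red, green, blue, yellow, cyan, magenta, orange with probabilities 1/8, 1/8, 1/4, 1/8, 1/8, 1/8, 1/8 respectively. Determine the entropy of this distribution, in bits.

2.75 bits

Each probability is a power of 1/2, so log₂(1/p) is an integer.
H = Σ p·log₂(1/p) = 1/8·3 + 1/8·3 + 1/4·2 + 1/8·3 + 1/8·3 + 1/8·3 + 1/8·3 = 2.75 bits.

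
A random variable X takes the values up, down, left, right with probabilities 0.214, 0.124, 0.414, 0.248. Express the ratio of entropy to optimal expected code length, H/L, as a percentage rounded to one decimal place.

97.5%

Entropy H = −Σ p log₂ p ≈ 1.8750 bits.
Huffman merges: 31/250+107/500→169/500; 31/125+169/500→293/500; 207/500+293/500→1. L = 481/250 ≈ 1.9240.
Efficiency = H/L = 1.8750/1.9240 = 97.5%.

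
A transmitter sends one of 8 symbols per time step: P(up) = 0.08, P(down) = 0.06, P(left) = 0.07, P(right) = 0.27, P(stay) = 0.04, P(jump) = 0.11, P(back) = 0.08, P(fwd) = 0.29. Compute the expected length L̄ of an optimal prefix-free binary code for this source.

Repeatedly combine the two least-probable nodes; the expected code length is the sum of the merged weights.
merge 1/25 + 3/50 → 1/10
merge 7/100 + 2/25 → 3/20
merge 2/25 + 1/10 → 9/50
merge 11/100 + 3/20 → 13/50
merge 9/50 + 13/50 → 11/25
merge 27/100 + 29/100 → 14/25
merge 11/25 + 14/25 → 1
L = 1/10 + 3/20 + 9/50 + 13/50 + 11/25 + 14/25 + 1 = 269/100 = 2.69 bits/symbol.

2.69 bits/symbol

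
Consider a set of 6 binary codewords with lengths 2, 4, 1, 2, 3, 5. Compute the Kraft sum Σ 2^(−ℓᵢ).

1.21875

With common denominator 2^5 = 32: Σ 2^(−ℓᵢ) = 8/32 + 2/32 + 16/32 + 8/32 + 4/32 + 1/32 = 39/32 = 1.21875.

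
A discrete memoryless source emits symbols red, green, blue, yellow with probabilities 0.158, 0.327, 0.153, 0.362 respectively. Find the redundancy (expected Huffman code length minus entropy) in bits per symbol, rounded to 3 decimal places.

Entropy H = −Σ p log₂ p ≈ 1.8930 bits.
Huffman merges: 153/1000+79/500→311/1000; 311/1000+327/1000→319/500; 181/500+319/500→1. L = 1949/1000 ≈ 1.9490.
L − H = 1.9490 − 1.8930 = 0.056 bits.

0.056 bits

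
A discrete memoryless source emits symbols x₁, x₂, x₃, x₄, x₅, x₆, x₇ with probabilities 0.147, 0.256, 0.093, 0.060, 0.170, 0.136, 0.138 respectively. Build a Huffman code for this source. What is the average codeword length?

Repeatedly combine the two least-probable nodes; the expected code length is the sum of the merged weights.
merge 3/50 + 93/1000 → 153/1000
merge 17/125 + 69/500 → 137/500
merge 147/1000 + 153/1000 → 3/10
merge 17/100 + 32/125 → 213/500
merge 137/500 + 3/10 → 287/500
merge 213/500 + 287/500 → 1
L = 153/1000 + 137/500 + 3/10 + 213/500 + 287/500 + 1 = 2727/1000 = 2.727 bits/symbol.

2.727 bits/symbol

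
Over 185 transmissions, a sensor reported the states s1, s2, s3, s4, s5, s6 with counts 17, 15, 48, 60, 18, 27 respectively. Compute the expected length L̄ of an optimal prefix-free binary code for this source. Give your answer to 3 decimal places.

Probabilities are the counts divided by 185.
Repeatedly combine the two least-probable nodes; the expected code length is the sum of the merged weights.
merge 3/37 + 17/185 → 32/185
merge 18/185 + 27/185 → 9/37
merge 32/185 + 9/37 → 77/185
merge 48/185 + 12/37 → 108/185
merge 77/185 + 108/185 → 1
L = 32/185 + 9/37 + 77/185 + 108/185 + 1 = 447/185 ≈ 2.416 bits/symbol.

2.416 bits/symbol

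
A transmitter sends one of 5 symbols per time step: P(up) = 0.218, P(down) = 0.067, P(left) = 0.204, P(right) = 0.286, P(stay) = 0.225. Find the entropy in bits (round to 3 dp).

H = −Σ pᵢ log₂ pᵢ.
−0.218·log₂(0.218) = 0.4791
−0.067·log₂(0.067) = 0.2613
−0.204·log₂(0.204) = 0.4678
−0.286·log₂(0.286) = 0.5165
−0.225·log₂(0.225) = 0.4842
Sum ≈ 2.2089 → 2.209 bits.

2.209 bits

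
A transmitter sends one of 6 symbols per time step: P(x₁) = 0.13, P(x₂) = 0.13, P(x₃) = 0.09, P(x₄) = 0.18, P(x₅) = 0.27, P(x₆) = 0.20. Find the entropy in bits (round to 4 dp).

H = −Σ pᵢ log₂ pᵢ.
−0.13·log₂(0.13) = 0.3826
−0.13·log₂(0.13) = 0.3826
−0.09·log₂(0.09) = 0.3127
−0.18·log₂(0.18) = 0.4453
−0.27·log₂(0.27) = 0.5100
−0.20·log₂(0.20) = 0.4644
Sum ≈ 2.4977 → 2.4977 bits.

2.4977 bits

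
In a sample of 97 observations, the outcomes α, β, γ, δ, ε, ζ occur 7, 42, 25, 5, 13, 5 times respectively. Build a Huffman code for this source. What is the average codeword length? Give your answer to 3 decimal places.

Probabilities are the counts divided by 97.
Repeatedly combine the two least-probable nodes; the expected code length is the sum of the merged weights.
merge 5/97 + 5/97 → 10/97
merge 7/97 + 10/97 → 17/97
merge 13/97 + 17/97 → 30/97
merge 25/97 + 30/97 → 55/97
merge 42/97 + 55/97 → 1
L = 10/97 + 17/97 + 30/97 + 55/97 + 1 = 209/97 ≈ 2.155 bits/symbol.

2.155 bits/symbol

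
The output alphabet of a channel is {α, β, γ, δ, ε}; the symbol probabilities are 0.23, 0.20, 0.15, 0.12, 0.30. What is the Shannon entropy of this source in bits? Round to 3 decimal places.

H = −Σ pᵢ log₂ pᵢ.
−0.23·log₂(0.23) = 0.4877
−0.20·log₂(0.20) = 0.4644
−0.15·log₂(0.15) = 0.4105
−0.12·log₂(0.12) = 0.3671
−0.30·log₂(0.30) = 0.5211
Sum ≈ 2.2508 → 2.251 bits.

2.251 bits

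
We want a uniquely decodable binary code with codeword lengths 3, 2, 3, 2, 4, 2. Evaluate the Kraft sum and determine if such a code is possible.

1.0625; no

With common denominator 2^4 = 16: Σ 2^(−ℓᵢ) = 2/16 + 4/16 + 2/16 + 4/16 + 1/16 + 4/16 = 17/16 = 1.0625.
Kraft's inequality requires Σ ≤ 1; here Σ = 1.0625 > 1, so no such prefix code exists.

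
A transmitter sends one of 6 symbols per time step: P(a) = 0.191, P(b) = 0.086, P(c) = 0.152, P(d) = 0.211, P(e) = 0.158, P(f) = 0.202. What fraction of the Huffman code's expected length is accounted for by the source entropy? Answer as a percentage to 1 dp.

98.0%

Entropy H = −Σ p log₂ p ≈ 2.5340 bits.
Huffman merges: 43/500+19/125→119/500; 79/500+191/1000→349/1000; 101/500+211/1000→413/1000; 119/500+349/1000→587/1000; 413/1000+587/1000→1. L = 2587/1000 ≈ 2.5870.
Efficiency = H/L = 2.5340/2.5870 = 98.0%.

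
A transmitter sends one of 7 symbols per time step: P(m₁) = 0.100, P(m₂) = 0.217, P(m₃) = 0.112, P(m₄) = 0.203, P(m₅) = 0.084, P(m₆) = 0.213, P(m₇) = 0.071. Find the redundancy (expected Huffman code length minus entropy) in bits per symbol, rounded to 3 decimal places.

0.047 bits

Entropy H = −Σ p log₂ p ≈ 2.6776 bits.
Huffman merges: 71/1000+21/250→31/200; 1/10+14/125→53/250; 31/200+203/1000→179/500; 53/250+213/1000→17/40; 217/1000+179/500→23/40; 17/40+23/40→1. L = 109/40 ≈ 2.7250.
L − H = 2.7250 − 2.6776 = 0.047 bits.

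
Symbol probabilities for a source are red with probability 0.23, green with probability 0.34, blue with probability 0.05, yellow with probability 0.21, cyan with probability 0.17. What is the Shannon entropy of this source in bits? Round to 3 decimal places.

H = −Σ pᵢ log₂ pᵢ.
−0.23·log₂(0.23) = 0.4877
−0.34·log₂(0.34) = 0.5292
−0.05·log₂(0.05) = 0.2161
−0.21·log₂(0.21) = 0.4728
−0.17·log₂(0.17) = 0.4346
Sum ≈ 2.1403 → 2.140 bits.

2.140 bits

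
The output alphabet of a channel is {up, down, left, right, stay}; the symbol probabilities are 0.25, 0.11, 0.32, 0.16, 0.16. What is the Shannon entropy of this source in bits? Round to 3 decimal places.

H = −Σ pᵢ log₂ pᵢ.
−0.25·log₂(0.25) = 0.5000
−0.11·log₂(0.11) = 0.3503
−0.32·log₂(0.32) = 0.5260
−0.16·log₂(0.16) = 0.4230
−0.16·log₂(0.16) = 0.4230
Sum ≈ 2.2224 → 2.222 bits.

2.222 bits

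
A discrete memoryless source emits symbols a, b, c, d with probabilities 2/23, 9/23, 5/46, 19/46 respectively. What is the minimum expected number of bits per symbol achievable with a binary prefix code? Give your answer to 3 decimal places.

1.783 bits/symbol

Repeatedly combine the two least-probable nodes; the expected code length is the sum of the merged weights.
merge 2/23 + 5/46 → 9/46
merge 9/46 + 9/23 → 27/46
merge 19/46 + 27/46 → 1
L = 9/46 + 27/46 + 1 = 41/23 ≈ 1.783 bits/symbol.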